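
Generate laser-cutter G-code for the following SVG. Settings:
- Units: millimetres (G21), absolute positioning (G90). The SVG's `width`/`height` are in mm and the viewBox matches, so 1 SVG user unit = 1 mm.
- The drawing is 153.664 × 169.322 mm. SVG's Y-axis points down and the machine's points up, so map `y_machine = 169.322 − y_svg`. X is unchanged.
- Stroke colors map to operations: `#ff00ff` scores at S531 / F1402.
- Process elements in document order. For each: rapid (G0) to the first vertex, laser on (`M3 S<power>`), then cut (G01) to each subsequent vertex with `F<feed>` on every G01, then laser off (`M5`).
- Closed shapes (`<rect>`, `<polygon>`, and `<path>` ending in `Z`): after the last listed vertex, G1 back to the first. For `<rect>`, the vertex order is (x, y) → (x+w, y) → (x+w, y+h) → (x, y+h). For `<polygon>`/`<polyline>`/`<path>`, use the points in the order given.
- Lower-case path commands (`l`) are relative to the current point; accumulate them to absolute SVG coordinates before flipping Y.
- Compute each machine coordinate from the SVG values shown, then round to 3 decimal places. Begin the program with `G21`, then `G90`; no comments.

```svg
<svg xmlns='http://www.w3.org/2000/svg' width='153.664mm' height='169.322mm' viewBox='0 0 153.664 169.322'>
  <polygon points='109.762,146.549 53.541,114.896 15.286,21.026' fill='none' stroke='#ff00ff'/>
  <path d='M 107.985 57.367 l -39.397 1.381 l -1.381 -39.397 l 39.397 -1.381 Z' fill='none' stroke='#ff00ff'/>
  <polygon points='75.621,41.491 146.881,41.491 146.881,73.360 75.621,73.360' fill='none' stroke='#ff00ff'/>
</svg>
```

viewBox `0 0 153.664 169.322` with mm width/height → 1 unit = 1 mm. Flip: y_m = 169.322 − y_svg.

**Shape 1** — `<polygon>` closed polygon, stroke `#ff00ff` → score (S531, F1402). Machine vertices: (109.762,22.773) → (53.541,54.426) → (15.286,148.296) → (109.762,22.773). Closed: final G1 returns to the first vertex.

**Shape 2** — `<path>` regular polygon, stroke `#ff00ff` → score (S531, F1402). Machine vertices: (107.985,111.955) → (68.588,110.574) → (67.207,149.971) → (106.604,151.352) → (107.985,111.955). Closed: final G1 returns to the first vertex.

**Shape 3** — `<polygon>` rectangle, stroke `#ff00ff` → score (S531, F1402). Machine vertices: (75.621,127.831) → (146.881,127.831) → (146.881,95.962) → (75.621,95.962) → (75.621,127.831). Closed: final G1 returns to the first vertex.

G21
G90
G0 X109.762 Y22.773
M3 S531
G01 X53.541 Y54.426 F1402
G01 X15.286 Y148.296 F1402
G01 X109.762 Y22.773 F1402
M5
G0 X107.985 Y111.955
M3 S531
G01 X68.588 Y110.574 F1402
G01 X67.207 Y149.971 F1402
G01 X106.604 Y151.352 F1402
G01 X107.985 Y111.955 F1402
M5
G0 X75.621 Y127.831
M3 S531
G01 X146.881 Y127.831 F1402
G01 X146.881 Y95.962 F1402
G01 X75.621 Y95.962 F1402
G01 X75.621 Y127.831 F1402
M5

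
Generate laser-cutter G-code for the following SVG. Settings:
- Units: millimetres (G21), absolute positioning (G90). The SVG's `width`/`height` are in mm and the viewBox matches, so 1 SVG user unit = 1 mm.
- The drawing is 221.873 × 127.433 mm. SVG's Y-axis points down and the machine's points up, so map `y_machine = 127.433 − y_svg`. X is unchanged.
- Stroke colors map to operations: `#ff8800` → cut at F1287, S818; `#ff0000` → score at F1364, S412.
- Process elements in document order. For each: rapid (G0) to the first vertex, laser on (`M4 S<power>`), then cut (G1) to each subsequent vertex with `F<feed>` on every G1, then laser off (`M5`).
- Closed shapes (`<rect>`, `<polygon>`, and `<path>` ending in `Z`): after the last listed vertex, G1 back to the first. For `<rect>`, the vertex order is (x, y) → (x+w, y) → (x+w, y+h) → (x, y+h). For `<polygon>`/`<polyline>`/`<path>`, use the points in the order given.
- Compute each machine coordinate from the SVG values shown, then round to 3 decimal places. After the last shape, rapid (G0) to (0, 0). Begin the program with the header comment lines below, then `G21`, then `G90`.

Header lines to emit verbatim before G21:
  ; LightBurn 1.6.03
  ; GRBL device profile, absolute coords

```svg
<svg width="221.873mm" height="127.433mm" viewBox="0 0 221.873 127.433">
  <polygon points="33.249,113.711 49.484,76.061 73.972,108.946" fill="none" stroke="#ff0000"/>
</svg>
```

viewBox `0 0 221.873 127.433` with mm width/height → 1 unit = 1 mm. Flip: y_m = 127.433 − y_svg.

**Shape 1** — `<polygon>` regular polygon, stroke `#ff0000` → score (S412, F1364). Machine vertices: (33.249,13.722) → (49.484,51.372) → (73.972,18.487) → (33.249,13.722). Closed: final G1 returns to the first vertex.

; LightBurn 1.6.03
; GRBL device profile, absolute coords
G21
G90
G0 X33.249 Y13.722
M4 S412
G1 X49.484 Y51.372 F1364
G1 X73.972 Y18.487 F1364
G1 X33.249 Y13.722 F1364
M5
G0 X0.000 Y0.000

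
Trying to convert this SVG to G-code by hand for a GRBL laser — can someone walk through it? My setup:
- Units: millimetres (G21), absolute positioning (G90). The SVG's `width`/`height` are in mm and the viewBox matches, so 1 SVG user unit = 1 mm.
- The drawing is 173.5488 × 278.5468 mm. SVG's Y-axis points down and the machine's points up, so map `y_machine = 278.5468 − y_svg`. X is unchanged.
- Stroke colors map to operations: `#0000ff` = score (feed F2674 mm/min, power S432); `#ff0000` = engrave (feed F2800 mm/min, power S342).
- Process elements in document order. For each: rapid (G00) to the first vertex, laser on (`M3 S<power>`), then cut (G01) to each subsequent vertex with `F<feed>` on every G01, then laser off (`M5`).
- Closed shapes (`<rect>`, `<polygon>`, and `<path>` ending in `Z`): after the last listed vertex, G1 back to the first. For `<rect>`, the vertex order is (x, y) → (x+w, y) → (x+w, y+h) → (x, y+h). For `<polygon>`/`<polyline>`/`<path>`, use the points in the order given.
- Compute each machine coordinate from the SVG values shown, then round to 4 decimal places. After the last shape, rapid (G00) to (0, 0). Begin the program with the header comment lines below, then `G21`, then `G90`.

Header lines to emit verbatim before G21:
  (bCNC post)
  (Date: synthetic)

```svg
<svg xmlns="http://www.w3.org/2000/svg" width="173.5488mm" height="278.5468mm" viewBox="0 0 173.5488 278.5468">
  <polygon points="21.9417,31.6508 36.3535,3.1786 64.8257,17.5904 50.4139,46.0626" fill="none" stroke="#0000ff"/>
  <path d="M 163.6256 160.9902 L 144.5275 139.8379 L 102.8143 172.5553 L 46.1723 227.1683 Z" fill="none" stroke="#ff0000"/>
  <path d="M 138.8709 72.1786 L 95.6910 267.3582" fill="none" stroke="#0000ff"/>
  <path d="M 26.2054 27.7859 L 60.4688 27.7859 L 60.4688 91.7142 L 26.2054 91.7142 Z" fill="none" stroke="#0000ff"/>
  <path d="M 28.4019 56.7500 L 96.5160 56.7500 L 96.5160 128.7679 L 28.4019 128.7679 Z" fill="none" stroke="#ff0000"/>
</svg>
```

(bCNC post)
(Date: synthetic)
G21
G90
G00 X21.9417 Y246.8960
M3 S432
G01 X36.3535 Y275.3682 F2674
G01 X64.8257 Y260.9564 F2674
G01 X50.4139 Y232.4842 F2674
G01 X21.9417 Y246.8960 F2674
M5
G00 X163.6256 Y117.5566
M3 S342
G01 X144.5275 Y138.7089 F2800
G01 X102.8143 Y105.9915 F2800
G01 X46.1723 Y51.3785 F2800
G01 X163.6256 Y117.5566 F2800
M5
G00 X138.8709 Y206.3682
M3 S432
G01 X95.6910 Y11.1886 F2674
M5
G00 X26.2054 Y250.7609
M3 S432
G01 X60.4688 Y250.7609 F2674
G01 X60.4688 Y186.8326 F2674
G01 X26.2054 Y186.8326 F2674
G01 X26.2054 Y250.7609 F2674
M5
G00 X28.4019 Y221.7968
M3 S342
G01 X96.5160 Y221.7968 F2800
G01 X96.5160 Y149.7789 F2800
G01 X28.4019 Y149.7789 F2800
G01 X28.4019 Y221.7968 F2800
M5
G00 X0.0000 Y0.0000

Since the viewBox matches the mm dimensions, user units are millimetres directly. The only transform is the Y-flip y_m = 278.5468 − y_svg.

Shape 1 is a regular polygon drawn with `<polygon>`. Its stroke #0000ff means score at S432, F2674. After flipping Y the toolpath is (21.9417,246.8960) → (36.3535,275.3682) → (64.8257,260.9564) → (50.4139,232.4842) → (21.9417,246.8960), returning to the start.

Shape 2 is a closed polygon drawn with `<path>`. Its stroke #ff0000 means engrave at S342, F2800. After flipping Y the toolpath is (163.6256,117.5566) → (144.5275,138.7089) → (102.8143,105.9915) → (46.1723,51.3785) → (163.6256,117.5566), returning to the start.

Shape 3 is a line segment drawn with `<path>`. Its stroke #0000ff means score at S432, F2674. After flipping Y the toolpath is (138.8709,206.3682) → (95.6910,11.1886).

Shape 4 is a rectangle drawn with `<path>`. Its stroke #0000ff means score at S432, F2674. After flipping Y the toolpath is (26.2054,250.7609) → (60.4688,250.7609) → (60.4688,186.8326) → (26.2054,186.8326) → (26.2054,250.7609), returning to the start.

Shape 5 is a rectangle drawn with `<path>`. Its stroke #ff0000 means engrave at S342, F2800. After flipping Y the toolpath is (28.4019,221.7968) → (96.5160,221.7968) → (96.5160,149.7789) → (28.4019,149.7789) → (28.4019,221.7968), returning to the start.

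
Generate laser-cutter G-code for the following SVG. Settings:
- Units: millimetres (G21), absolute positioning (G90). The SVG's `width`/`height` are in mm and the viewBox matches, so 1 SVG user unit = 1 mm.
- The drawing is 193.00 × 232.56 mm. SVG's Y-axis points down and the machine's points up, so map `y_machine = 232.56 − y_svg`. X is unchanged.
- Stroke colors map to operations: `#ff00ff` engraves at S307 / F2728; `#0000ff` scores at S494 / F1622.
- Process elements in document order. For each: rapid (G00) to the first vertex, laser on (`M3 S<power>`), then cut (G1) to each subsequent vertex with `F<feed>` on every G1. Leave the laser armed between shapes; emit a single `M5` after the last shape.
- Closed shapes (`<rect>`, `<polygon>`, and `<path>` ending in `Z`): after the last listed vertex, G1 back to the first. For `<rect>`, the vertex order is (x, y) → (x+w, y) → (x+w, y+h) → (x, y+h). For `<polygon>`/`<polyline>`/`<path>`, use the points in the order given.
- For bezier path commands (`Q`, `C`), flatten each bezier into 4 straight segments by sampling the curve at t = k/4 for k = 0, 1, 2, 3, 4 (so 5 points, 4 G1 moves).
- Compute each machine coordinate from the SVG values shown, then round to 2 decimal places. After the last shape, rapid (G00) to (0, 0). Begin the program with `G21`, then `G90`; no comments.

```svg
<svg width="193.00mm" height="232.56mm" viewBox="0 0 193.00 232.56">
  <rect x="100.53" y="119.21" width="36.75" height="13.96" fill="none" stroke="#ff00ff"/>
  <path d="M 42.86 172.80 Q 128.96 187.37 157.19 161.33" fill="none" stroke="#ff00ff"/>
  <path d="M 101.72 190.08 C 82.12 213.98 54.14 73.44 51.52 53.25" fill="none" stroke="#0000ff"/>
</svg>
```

1 u = 1 mm; y_m = 232.56 − y.

[1] `<rect>` rectangle, #ff00ff→engrave S307 F2728: (100.53,113.35) → (137.28,113.35) → (137.28,99.39) → (100.53,99.39) → (100.53,113.35) (closed)

[2] `<path>` quadratic bezier, #ff00ff→engrave S307 F2728: (42.86,59.76) → (82.29,55.01) → (114.49,55.34) → (139.46,60.75) → (157.19,71.23)

[3] `<path>` cubic bezier, #0000ff→score S494 F1622: (101.72,42.48) → (85.98,50.94) → (70.25,94.36) → (57.71,146.05) → (51.52,179.31)

G21
G90
G00 X100.53 Y113.35
M3 S307
G1 X137.28 Y113.35 F2728
G1 X137.28 Y99.39 F2728
G1 X100.53 Y99.39 F2728
G1 X100.53 Y113.35 F2728
G00 X42.86 Y59.76
M3 S307
G1 X82.29 Y55.01 F2728
G1 X114.49 Y55.34 F2728
G1 X139.46 Y60.75 F2728
G1 X157.19 Y71.23 F2728
G00 X101.72 Y42.48
M3 S494
G1 X85.98 Y50.94 F1622
G1 X70.25 Y94.36 F1622
G1 X57.71 Y146.05 F1622
G1 X51.52 Y179.31 F1622
M5
G00 X0.00 Y0.00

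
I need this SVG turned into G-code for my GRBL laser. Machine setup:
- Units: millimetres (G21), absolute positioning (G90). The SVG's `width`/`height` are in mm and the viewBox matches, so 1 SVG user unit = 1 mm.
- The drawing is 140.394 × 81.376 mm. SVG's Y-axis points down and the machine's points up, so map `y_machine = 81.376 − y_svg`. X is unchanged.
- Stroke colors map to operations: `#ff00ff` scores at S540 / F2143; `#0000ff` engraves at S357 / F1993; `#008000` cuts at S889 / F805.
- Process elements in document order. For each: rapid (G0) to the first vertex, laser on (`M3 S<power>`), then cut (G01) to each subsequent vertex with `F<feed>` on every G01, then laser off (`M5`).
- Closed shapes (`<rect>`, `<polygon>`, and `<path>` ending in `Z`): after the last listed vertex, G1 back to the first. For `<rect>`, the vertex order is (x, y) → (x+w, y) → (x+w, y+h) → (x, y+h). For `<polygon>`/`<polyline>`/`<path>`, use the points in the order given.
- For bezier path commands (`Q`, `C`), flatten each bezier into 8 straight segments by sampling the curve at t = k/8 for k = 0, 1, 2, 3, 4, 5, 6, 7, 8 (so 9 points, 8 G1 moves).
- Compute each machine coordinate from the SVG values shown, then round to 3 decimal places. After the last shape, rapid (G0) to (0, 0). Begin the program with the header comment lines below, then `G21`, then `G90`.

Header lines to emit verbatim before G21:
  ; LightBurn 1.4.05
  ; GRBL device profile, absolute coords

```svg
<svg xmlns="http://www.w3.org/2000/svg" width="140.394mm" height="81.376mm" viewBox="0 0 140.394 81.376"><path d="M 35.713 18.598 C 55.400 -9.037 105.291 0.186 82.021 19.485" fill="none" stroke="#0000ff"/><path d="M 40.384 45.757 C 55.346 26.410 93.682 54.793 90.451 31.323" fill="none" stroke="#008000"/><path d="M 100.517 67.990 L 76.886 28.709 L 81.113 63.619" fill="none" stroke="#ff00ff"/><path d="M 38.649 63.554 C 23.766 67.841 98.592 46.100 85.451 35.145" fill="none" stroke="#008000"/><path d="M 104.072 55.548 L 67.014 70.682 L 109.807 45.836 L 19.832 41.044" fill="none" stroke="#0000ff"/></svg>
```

1 u = 1 mm; y_m = 81.376 − y.

[1] `<path>` cubic bezier, #0000ff→engrave S357 F1993: (35.713,62.778) → (44.310,71.466) → (54.526,77.012) → (65.152,79.730) → (74.976,79.935) → (82.786,77.939) → (87.371,74.058) → (87.520,68.604) → (82.021,61.891)

[2] `<path>` cubic bezier, #008000→cut S889 F805: (40.384,35.619) → (46.964,40.831) → (54.973,42.736) → (63.653,42.500) → (72.240,41.290) → (79.974,40.273) → (86.095,40.617) → (89.841,43.488) → (90.451,50.053)

[3] `<path>` open polyline, #ff00ff→score S540 F2143: (100.517,13.386) → (76.886,52.667) → (81.113,17.757)

[4] `<path>` cubic bezier, #008000→cut S889 F805: (38.649,17.822) → (36.926,17.363) → (41.531,18.912) → (50.382,22.038) → (61.397,26.311) → (72.493,31.298) → (81.589,36.568) → (86.602,41.689) → (85.451,46.231)

[5] `<path>` open polyline, #0000ff→engrave S357 F1993: (104.072,25.828) → (67.014,10.694) → (109.807,35.540) → (19.832,40.332)

; LightBurn 1.4.05
; GRBL device profile, absolute coords
G21
G90
G0 X35.713 Y62.778
M3 S357
G01 X44.310 Y71.466 F1993
G01 X54.526 Y77.012 F1993
G01 X65.152 Y79.730 F1993
G01 X74.976 Y79.935 F1993
G01 X82.786 Y77.939 F1993
G01 X87.371 Y74.058 F1993
G01 X87.520 Y68.604 F1993
G01 X82.021 Y61.891 F1993
M5
G0 X40.384 Y35.619
M3 S889
G01 X46.964 Y40.831 F805
G01 X54.973 Y42.736 F805
G01 X63.653 Y42.500 F805
G01 X72.240 Y41.290 F805
G01 X79.974 Y40.273 F805
G01 X86.095 Y40.617 F805
G01 X89.841 Y43.488 F805
G01 X90.451 Y50.053 F805
M5
G0 X100.517 Y13.386
M3 S540
G01 X76.886 Y52.667 F2143
G01 X81.113 Y17.757 F2143
M5
G0 X38.649 Y17.822
M3 S889
G01 X36.926 Y17.363 F805
G01 X41.531 Y18.912 F805
G01 X50.382 Y22.038 F805
G01 X61.397 Y26.311 F805
G01 X72.493 Y31.298 F805
G01 X81.589 Y36.568 F805
G01 X86.602 Y41.689 F805
G01 X85.451 Y46.231 F805
M5
G0 X104.072 Y25.828
M3 S357
G01 X67.014 Y10.694 F1993
G01 X109.807 Y35.540 F1993
G01 X19.832 Y40.332 F1993
M5
G0 X0.000 Y0.000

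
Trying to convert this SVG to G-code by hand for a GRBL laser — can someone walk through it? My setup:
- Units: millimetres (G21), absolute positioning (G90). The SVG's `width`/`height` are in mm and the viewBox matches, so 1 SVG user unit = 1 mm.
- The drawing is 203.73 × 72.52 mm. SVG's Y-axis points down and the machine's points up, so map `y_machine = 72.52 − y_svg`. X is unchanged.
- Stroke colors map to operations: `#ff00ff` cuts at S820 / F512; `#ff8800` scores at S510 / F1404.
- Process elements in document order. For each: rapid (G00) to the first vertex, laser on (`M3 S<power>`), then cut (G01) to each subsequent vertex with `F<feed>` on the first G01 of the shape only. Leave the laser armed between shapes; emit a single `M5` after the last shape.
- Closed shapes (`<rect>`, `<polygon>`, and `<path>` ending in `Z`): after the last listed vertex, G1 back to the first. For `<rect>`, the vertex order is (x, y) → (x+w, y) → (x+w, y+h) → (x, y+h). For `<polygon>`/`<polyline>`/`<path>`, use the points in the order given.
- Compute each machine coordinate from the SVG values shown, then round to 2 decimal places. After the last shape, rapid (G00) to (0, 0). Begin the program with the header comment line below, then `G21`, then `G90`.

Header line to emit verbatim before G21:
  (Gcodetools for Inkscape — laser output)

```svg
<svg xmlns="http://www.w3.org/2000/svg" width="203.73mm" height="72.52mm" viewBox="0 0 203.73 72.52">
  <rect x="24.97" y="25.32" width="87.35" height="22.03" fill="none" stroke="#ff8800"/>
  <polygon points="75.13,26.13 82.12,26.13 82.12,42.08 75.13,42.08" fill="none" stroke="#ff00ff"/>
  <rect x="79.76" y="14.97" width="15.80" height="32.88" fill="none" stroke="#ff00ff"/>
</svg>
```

(Gcodetools for Inkscape — laser output)
G21
G90
G00 X24.97 Y47.20
M3 S510
G01 X112.32 Y47.20 F1404
G01 X112.32 Y25.17
G01 X24.97 Y25.17
G01 X24.97 Y47.20
G00 X75.13 Y46.39
M3 S820
G01 X82.12 Y46.39 F512
G01 X82.12 Y30.44
G01 X75.13 Y30.44
G01 X75.13 Y46.39
G00 X79.76 Y57.55
M3 S820
G01 X95.56 Y57.55 F512
G01 X95.56 Y24.67
G01 X79.76 Y24.67
G01 X79.76 Y57.55
M5
G00 X0.00 Y0.00

Since the viewBox matches the mm dimensions, user units are millimetres directly. The only transform is the Y-flip y_m = 72.52 − y_svg.

Shape 1 is a rectangle drawn with `<rect>`. Its stroke #ff8800 means score at S510, F1404. After flipping Y the toolpath is (24.97,47.20) → (112.32,47.20) → (112.32,25.17) → (24.97,25.17) → (24.97,47.20), returning to the start.

Shape 2 is a rectangle drawn with `<polygon>`. Its stroke #ff00ff means cut at S820, F512. After flipping Y the toolpath is (75.13,46.39) → (82.12,46.39) → (82.12,30.44) → (75.13,30.44) → (75.13,46.39), returning to the start.

Shape 3 is a rectangle drawn with `<rect>`. Its stroke #ff00ff means cut at S820, F512. After flipping Y the toolpath is (79.76,57.55) → (95.56,57.55) → (95.56,24.67) → (79.76,24.67) → (79.76,57.55), returning to the start.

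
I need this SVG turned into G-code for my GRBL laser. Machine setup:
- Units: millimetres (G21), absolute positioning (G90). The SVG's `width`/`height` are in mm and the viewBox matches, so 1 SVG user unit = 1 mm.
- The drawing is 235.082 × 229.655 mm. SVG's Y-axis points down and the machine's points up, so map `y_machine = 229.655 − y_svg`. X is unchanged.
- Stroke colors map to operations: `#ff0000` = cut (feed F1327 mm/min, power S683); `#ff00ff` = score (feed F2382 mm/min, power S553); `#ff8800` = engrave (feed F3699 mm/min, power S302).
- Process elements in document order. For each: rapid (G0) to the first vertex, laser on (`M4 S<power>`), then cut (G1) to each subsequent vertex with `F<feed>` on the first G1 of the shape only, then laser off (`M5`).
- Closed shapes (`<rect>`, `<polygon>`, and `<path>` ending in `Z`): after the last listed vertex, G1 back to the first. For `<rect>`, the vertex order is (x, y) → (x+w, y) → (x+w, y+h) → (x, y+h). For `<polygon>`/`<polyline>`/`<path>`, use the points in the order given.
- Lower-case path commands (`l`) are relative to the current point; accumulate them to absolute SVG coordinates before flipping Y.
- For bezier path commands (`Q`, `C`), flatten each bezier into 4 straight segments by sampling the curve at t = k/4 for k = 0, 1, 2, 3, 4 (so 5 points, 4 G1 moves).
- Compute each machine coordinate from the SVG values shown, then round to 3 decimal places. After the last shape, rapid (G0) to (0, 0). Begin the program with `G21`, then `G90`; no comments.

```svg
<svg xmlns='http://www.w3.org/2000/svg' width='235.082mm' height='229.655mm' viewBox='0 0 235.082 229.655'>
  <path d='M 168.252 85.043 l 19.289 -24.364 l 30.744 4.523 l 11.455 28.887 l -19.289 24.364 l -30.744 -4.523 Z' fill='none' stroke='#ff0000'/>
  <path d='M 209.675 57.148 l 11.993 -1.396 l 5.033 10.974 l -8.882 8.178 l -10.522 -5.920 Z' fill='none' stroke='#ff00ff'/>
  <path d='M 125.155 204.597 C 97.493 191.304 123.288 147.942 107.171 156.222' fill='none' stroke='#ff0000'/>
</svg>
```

G21
G90
G0 X168.252 Y144.612
M4 S683
G1 X187.541 Y168.976 F1327
G1 X218.285 Y164.453
G1 X229.740 Y135.566
G1 X210.451 Y111.202
G1 X179.707 Y115.725
G1 X168.252 Y144.612
M5
G0 X209.675 Y172.507
M4 S553
G1 X221.668 Y173.903 F2382
G1 X226.701 Y162.929
G1 X217.819 Y154.751
G1 X207.297 Y160.671
G1 X209.675 Y172.507
M5
G0 X125.155 Y25.058
M4 S683
G1 X112.942 Y39.389 F1327
G1 X111.834 Y57.335
G1 X112.890 Y71.237
G1 X107.171 Y73.433
M5
G0 X0.000 Y0.000

1 u = 1 mm; y_m = 229.655 − y.

[1] `<path>` regular polygon, #ff0000→cut S683 F1327: (168.252,144.612) → (187.541,168.976) → (218.285,164.453) → (229.740,135.566) → (210.451,111.202) → (179.707,115.725) → (168.252,144.612) (closed)

[2] `<path>` regular polygon, #ff00ff→score S553 F2382: (209.675,172.507) → (221.668,173.903) → (226.701,162.929) → (217.819,154.751) → (207.297,160.671) → (209.675,172.507) (closed)

[3] `<path>` cubic bezier, #ff0000→cut S683 F1327: (125.155,25.058) → (112.942,39.389) → (111.834,57.335) → (112.890,71.237) → (107.171,73.433)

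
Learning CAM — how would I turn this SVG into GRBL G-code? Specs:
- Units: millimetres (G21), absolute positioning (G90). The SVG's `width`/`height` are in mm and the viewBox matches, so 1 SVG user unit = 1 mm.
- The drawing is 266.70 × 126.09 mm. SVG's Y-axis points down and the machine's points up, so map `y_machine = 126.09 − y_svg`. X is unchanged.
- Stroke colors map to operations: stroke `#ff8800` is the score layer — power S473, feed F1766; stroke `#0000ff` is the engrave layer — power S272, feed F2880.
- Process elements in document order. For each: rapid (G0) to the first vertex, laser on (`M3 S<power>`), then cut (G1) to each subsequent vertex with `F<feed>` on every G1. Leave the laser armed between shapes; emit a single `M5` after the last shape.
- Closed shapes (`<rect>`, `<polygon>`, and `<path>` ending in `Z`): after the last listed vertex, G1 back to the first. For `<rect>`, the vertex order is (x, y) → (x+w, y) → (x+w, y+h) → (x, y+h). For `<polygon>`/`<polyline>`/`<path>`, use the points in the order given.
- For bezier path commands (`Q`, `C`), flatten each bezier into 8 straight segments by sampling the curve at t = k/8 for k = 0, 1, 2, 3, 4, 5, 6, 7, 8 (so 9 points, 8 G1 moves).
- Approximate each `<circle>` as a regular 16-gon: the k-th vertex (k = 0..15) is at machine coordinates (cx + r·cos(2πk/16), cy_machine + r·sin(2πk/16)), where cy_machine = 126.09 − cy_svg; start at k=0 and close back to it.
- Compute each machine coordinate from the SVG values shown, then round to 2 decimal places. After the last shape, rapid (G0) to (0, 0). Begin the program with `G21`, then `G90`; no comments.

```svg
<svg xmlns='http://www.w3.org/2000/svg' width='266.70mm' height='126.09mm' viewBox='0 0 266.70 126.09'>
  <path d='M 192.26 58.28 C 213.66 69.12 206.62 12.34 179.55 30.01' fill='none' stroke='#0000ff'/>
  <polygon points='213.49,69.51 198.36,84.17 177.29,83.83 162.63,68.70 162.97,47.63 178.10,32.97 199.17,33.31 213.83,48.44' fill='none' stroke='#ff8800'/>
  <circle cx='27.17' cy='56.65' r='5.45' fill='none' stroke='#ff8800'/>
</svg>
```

viewBox `0 0 266.70 126.09` with mm width/height → 1 unit = 1 mm. Flip: y_m = 126.09 − y_svg.

**Shape 1** — `<path>` cubic bezier, stroke `#0000ff` → engrave (S272, F2880). Control points (SVG): P0=(192.26,58.28), P1=(213.66,69.12), P2=(206.62,12.34), P3=(179.55,30.01); sampled at t=k/8. Machine vertices: (192.26,67.81) → (198.97,66.64) → (203.11,70.14) → (204.78,76.65) → (204.08,84.51) → (201.11,92.04) → (195.97,97.59) → (188.75,99.49) → (179.55,96.08). Open path.

**Shape 2** — `<polygon>` regular polygon, stroke `#ff8800` → score (S473, F1766). Machine vertices: (213.49,56.58) → (198.36,41.92) → (177.29,42.26) → (162.63,57.39) → (162.97,78.46) → (178.10,93.12) → (199.17,92.78) → (213.83,77.65) → (213.49,56.58). Closed: final G1 returns to the first vertex.

**Shape 3** — `<circle>` circle, stroke `#ff8800` → score (S473, F1766). Machine vertices: (32.62,69.44) → (32.21,71.53) → (31.02,73.29) → (29.26,74.48) → (27.17,74.89) → (25.08,74.48) → (23.32,73.29) → (22.13,71.53) → (21.72,69.44) → (22.13,67.35) → (23.32,65.59) → (25.08,64.40) → (27.17,63.99) → (29.26,64.40) → (31.02,65.59) → (32.21,67.35) → (32.62,69.44). Closed: final G1 returns to the first vertex.

G21
G90
G0 X192.26 Y67.81
M3 S272
G1 X198.97 Y66.64 F2880
G1 X203.11 Y70.14 F2880
G1 X204.78 Y76.65 F2880
G1 X204.08 Y84.51 F2880
G1 X201.11 Y92.04 F2880
G1 X195.97 Y97.59 F2880
G1 X188.75 Y99.49 F2880
G1 X179.55 Y96.08 F2880
G0 X213.49 Y56.58
M3 S473
G1 X198.36 Y41.92 F1766
G1 X177.29 Y42.26 F1766
G1 X162.63 Y57.39 F1766
G1 X162.97 Y78.46 F1766
G1 X178.10 Y93.12 F1766
G1 X199.17 Y92.78 F1766
G1 X213.83 Y77.65 F1766
G1 X213.49 Y56.58 F1766
G0 X32.62 Y69.44
M3 S473
G1 X32.21 Y71.53 F1766
G1 X31.02 Y73.29 F1766
G1 X29.26 Y74.48 F1766
G1 X27.17 Y74.89 F1766
G1 X25.08 Y74.48 F1766
G1 X23.32 Y73.29 F1766
G1 X22.13 Y71.53 F1766
G1 X21.72 Y69.44 F1766
G1 X22.13 Y67.35 F1766
G1 X23.32 Y65.59 F1766
G1 X25.08 Y64.40 F1766
G1 X27.17 Y63.99 F1766
G1 X29.26 Y64.40 F1766
G1 X31.02 Y65.59 F1766
G1 X32.21 Y67.35 F1766
G1 X32.62 Y69.44 F1766
M5
G0 X0.00 Y0.00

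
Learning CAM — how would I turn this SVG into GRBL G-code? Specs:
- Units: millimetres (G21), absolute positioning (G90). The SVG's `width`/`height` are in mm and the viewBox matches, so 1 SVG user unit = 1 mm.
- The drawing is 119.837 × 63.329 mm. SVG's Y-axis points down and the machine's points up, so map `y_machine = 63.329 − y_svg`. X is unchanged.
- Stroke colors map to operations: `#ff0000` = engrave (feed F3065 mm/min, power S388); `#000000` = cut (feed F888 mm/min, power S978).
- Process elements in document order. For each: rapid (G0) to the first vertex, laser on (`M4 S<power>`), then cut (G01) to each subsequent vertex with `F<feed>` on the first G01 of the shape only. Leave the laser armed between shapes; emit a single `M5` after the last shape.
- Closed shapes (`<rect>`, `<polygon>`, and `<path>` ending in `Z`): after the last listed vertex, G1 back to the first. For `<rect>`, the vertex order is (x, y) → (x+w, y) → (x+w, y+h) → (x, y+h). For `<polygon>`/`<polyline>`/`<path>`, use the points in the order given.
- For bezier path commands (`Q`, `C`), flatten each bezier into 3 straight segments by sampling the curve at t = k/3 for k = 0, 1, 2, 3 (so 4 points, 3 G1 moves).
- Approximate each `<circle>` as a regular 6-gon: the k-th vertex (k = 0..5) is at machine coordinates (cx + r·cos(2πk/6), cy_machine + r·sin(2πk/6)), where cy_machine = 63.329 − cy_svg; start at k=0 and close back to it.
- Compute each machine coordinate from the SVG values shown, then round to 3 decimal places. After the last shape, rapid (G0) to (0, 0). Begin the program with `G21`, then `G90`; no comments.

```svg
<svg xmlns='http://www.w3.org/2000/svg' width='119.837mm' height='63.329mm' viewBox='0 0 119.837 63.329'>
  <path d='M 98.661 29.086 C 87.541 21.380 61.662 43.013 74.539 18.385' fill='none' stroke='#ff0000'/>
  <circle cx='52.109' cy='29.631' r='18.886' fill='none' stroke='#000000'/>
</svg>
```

viewBox `0 0 119.837 63.329` with mm width/height → 1 unit = 1 mm. Flip: y_m = 63.329 − y_svg.

**Shape 1** — `<path>` cubic bezier, stroke `#ff0000` → engrave (S388, F3065). Control points (SVG): P0=(98.661,29.086), P1=(87.541,21.380), P2=(61.662,43.013), P3=(74.539,18.385); sampled at t=k/3. Machine vertices: (98.661,34.243) → (84.603,34.969) → (72.599,32.936) → (74.539,44.944). Open path.

**Shape 2** — `<circle>` circle, stroke `#000000` → cut (S978, F888). Machine vertices: (70.995,33.698) → (61.552,50.054) → (42.666,50.054) → (33.223,33.698) → (42.666,17.342) → (61.552,17.342) → (70.995,33.698). Closed: final G1 returns to the first vertex.

G21
G90
G0 X98.661 Y34.243
M4 S388
G01 X84.603 Y34.969 F3065
G01 X72.599 Y32.936
G01 X74.539 Y44.944
G0 X70.995 Y33.698
M4 S978
G01 X61.552 Y50.054 F888
G01 X42.666 Y50.054
G01 X33.223 Y33.698
G01 X42.666 Y17.342
G01 X61.552 Y17.342
G01 X70.995 Y33.698
M5
G0 X0.000 Y0.000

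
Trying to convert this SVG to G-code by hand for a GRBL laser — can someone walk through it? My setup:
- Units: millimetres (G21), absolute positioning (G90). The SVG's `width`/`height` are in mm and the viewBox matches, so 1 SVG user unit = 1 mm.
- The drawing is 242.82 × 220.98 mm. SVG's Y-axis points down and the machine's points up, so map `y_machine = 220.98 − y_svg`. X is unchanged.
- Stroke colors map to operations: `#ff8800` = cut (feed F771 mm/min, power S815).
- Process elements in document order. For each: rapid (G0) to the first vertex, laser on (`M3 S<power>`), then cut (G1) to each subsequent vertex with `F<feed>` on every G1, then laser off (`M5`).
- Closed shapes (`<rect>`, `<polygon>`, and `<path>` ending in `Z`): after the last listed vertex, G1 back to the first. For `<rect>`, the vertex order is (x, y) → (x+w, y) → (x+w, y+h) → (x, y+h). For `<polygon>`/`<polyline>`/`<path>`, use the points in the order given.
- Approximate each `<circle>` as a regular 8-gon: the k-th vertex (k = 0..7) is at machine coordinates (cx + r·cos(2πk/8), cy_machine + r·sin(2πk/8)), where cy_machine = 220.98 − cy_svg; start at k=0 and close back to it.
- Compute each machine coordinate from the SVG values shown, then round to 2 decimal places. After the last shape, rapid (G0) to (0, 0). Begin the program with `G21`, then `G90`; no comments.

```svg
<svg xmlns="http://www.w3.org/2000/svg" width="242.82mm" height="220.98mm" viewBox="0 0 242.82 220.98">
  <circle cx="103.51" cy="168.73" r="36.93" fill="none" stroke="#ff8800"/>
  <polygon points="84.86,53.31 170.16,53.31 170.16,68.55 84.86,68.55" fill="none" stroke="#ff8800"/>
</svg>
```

Since the viewBox matches the mm dimensions, user units are millimetres directly. The only transform is the Y-flip y_m = 220.98 − y_svg.

Shape 1 is a circle drawn with `<circle>`. Its stroke #ff8800 means cut at S815, F771. After flipping Y the toolpath is (140.44,52.25) → (129.62,78.36) → (103.51,89.18) → (77.40,78.36) → (66.58,52.25) → (77.40,26.14) → (103.51,15.32) → (129.62,26.14) → (140.44,52.25), returning to the start.

Shape 2 is a rectangle drawn with `<polygon>`. Its stroke #ff8800 means cut at S815, F771. After flipping Y the toolpath is (84.86,167.67) → (170.16,167.67) → (170.16,152.43) → (84.86,152.43) → (84.86,167.67), returning to the start.

G21
G90
G0 X140.44 Y52.25
M3 S815
G1 X129.62 Y78.36 F771
G1 X103.51 Y89.18 F771
G1 X77.40 Y78.36 F771
G1 X66.58 Y52.25 F771
G1 X77.40 Y26.14 F771
G1 X103.51 Y15.32 F771
G1 X129.62 Y26.14 F771
G1 X140.44 Y52.25 F771
M5
G0 X84.86 Y167.67
M3 S815
G1 X170.16 Y167.67 F771
G1 X170.16 Y152.43 F771
G1 X84.86 Y152.43 F771
G1 X84.86 Y167.67 F771
M5
G0 X0.00 Y0.00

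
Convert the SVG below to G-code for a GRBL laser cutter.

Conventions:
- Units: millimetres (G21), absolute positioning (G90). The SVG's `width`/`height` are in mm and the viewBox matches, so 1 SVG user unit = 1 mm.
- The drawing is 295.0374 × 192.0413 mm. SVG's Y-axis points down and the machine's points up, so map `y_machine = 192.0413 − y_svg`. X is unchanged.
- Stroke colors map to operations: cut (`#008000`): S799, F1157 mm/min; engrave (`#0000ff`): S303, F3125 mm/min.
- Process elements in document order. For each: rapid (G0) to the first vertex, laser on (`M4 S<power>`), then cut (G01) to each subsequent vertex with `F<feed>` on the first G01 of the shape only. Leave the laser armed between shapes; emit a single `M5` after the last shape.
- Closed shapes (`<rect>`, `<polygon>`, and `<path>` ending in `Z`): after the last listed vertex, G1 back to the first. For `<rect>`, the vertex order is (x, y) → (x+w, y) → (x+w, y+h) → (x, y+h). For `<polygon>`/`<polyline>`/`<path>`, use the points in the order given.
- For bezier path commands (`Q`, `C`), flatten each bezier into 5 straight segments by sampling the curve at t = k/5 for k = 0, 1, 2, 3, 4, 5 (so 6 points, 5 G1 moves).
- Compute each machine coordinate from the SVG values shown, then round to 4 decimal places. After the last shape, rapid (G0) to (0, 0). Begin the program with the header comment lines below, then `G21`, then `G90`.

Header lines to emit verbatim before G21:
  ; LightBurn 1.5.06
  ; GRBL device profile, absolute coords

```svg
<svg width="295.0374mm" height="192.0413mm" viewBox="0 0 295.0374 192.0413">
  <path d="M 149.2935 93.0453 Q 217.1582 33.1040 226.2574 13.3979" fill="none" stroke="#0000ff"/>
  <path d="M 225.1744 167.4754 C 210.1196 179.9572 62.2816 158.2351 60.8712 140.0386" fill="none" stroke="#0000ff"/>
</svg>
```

; LightBurn 1.5.06
; GRBL device profile, absolute coords
G21
G90
G0 X149.2935 Y98.9960
M4 S303
G01 X174.0888 Y121.3631 F3125
G01 X194.1828 Y140.5114
G01 X209.5756 Y156.4409
G01 X220.2671 Y169.1516
G01 X226.2574 Y178.6434
G0 X225.1744 Y24.5659
M4 S303
G01 X202.4412 Y20.8795 F3125
G01 X161.2422 Y23.5909
G01 X114.9794 Y30.8893
G01 X77.0551 Y40.9636
G01 X60.8712 Y52.0027
M5
G0 X0.0000 Y0.0000

viewBox `0 0 295.0374 192.0413` with mm width/height → 1 unit = 1 mm. Flip: y_m = 192.0413 − y_svg.

**Shape 1** — `<path>` quadratic bezier, stroke `#0000ff` → engrave (S303, F3125). Control points (SVG): P0=(149.2935,93.0453), P1=(217.1582,33.1040), P2=(226.2574,13.3979); sampled at t=k/5. Machine vertices: (149.2935,98.9960) → (174.0888,121.3631) → (194.1828,140.5114) → (209.5756,156.4409) → (220.2671,169.1516) → (226.2574,178.6434). Open path.

**Shape 2** — `<path>` cubic bezier, stroke `#0000ff` → engrave (S303, F3125). Control points (SVG): P0=(225.1744,167.4754), P1=(210.1196,179.9572), P2=(62.2816,158.2351), P3=(60.8712,140.0386); sampled at t=k/5. Machine vertices: (225.1744,24.5659) → (202.4412,20.8795) → (161.2422,23.5909) → (114.9794,30.8893) → (77.0551,40.9636) → (60.8712,52.0027). Open path.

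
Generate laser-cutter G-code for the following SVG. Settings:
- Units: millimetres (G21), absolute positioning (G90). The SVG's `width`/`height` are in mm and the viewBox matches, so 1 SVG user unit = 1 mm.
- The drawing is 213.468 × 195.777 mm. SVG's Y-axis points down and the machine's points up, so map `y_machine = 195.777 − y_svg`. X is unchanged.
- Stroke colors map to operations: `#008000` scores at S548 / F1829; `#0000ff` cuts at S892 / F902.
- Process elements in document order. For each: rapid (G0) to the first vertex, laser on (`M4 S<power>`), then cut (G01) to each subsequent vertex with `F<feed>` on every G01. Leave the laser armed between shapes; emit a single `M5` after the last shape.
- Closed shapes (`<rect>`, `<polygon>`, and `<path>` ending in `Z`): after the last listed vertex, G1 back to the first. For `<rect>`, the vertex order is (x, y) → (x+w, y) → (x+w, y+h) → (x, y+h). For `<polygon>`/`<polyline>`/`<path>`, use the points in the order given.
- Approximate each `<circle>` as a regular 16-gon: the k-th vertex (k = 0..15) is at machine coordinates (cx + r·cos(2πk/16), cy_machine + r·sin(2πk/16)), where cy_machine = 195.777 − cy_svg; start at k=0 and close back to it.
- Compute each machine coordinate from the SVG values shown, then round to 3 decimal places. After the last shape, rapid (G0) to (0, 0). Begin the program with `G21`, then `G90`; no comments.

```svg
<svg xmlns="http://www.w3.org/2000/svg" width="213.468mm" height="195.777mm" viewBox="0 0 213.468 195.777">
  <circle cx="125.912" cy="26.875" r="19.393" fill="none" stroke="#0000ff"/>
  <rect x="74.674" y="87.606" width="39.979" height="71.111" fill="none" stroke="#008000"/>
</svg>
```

G21
G90
G0 X145.305 Y168.902
M4 S892
G01 X143.829 Y176.323 F902
G01 X139.625 Y182.615 F902
G01 X133.333 Y186.819 F902
G01 X125.912 Y188.295 F902
G01 X118.491 Y186.819 F902
G01 X112.199 Y182.615 F902
G01 X107.995 Y176.323 F902
G01 X106.519 Y168.902 F902
G01 X107.995 Y161.481 F902
G01 X112.199 Y155.189 F902
G01 X118.491 Y150.985 F902
G01 X125.912 Y149.509 F902
G01 X133.333 Y150.985 F902
G01 X139.625 Y155.189 F902
G01 X143.829 Y161.481 F902
G01 X145.305 Y168.902 F902
G0 X74.674 Y108.171
M4 S548
G01 X114.653 Y108.171 F1829
G01 X114.653 Y37.060 F1829
G01 X74.674 Y37.060 F1829
G01 X74.674 Y108.171 F1829
M5
G0 X0.000 Y0.000

viewBox `0 0 213.468 195.777` with mm width/height → 1 unit = 1 mm. Flip: y_m = 195.777 − y_svg.

**Shape 1** — `<circle>` circle, stroke `#0000ff` → cut (S892, F902). Machine vertices: (145.305,168.902) → (143.829,176.323) → (139.625,182.615) → (133.333,186.819) → (125.912,188.295) → (118.491,186.819) → (112.199,182.615) → (107.995,176.323) → (106.519,168.902) → (107.995,161.481) → (112.199,155.189) → (118.491,150.985) → (125.912,149.509) → (133.333,150.985) → (139.625,155.189) → (143.829,161.481) → (145.305,168.902). Closed: final G1 returns to the first vertex.

**Shape 2** — `<rect>` rectangle, stroke `#008000` → score (S548, F1829). Machine vertices: (74.674,108.171) → (114.653,108.171) → (114.653,37.060) → (74.674,37.060) → (74.674,108.171). Closed: final G1 returns to the first vertex.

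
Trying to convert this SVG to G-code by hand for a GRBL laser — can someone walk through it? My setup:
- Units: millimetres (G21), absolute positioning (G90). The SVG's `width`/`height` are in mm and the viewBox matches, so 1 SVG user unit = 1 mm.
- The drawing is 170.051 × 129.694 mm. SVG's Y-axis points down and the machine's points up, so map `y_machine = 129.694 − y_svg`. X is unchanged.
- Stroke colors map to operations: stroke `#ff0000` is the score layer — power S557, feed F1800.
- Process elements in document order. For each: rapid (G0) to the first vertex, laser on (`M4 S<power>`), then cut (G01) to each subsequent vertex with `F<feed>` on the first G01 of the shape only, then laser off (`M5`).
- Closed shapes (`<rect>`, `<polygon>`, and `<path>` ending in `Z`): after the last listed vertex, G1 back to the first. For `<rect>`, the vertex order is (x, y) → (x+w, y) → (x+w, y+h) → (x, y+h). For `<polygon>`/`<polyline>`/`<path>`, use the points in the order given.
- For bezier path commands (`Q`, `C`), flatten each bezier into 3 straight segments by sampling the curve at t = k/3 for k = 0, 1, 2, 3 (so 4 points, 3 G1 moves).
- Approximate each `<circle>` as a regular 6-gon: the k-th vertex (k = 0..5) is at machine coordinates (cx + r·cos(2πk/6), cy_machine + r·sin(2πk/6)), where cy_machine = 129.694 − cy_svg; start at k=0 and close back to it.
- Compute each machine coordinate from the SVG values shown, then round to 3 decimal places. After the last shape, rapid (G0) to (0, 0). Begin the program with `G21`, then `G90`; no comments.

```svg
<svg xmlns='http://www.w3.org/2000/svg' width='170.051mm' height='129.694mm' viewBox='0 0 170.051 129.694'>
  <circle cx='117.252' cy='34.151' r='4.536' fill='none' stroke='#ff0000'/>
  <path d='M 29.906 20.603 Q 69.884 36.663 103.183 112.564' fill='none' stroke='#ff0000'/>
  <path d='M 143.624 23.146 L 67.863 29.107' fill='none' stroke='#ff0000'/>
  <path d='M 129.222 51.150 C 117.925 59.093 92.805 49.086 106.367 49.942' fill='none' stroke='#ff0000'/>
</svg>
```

Since the viewBox matches the mm dimensions, user units are millimetres directly. The only transform is the Y-flip y_m = 129.694 − y_svg.

Shape 1 is a circle drawn with `<circle>`. Its stroke #ff0000 means score at S557, F1800. After flipping Y the toolpath is (121.788,95.543) → (119.520,99.471) → (114.984,99.471) → (112.716,95.543) → (114.984,91.615) → (119.520,91.615) → (121.788,95.543), returning to the start.

Shape 2 is a quadratic bezier drawn with `<path>`. Its stroke #ff0000 means score at S557, F1800. After flipping Y the toolpath is (29.906,109.091) → (55.816,91.735) → (80.242,61.082) → (103.183,17.130).

Shape 3 is a line segment drawn with `<path>`. Its stroke #ff0000 means score at S557, F1800. After flipping Y the toolpath is (143.624,106.548) → (67.863,100.587).

Shape 4 is a cubic bezier drawn with `<path>`. Its stroke #ff0000 means score at S557, F1800. After flipping Y the toolpath is (129.222,78.544) → (115.262,75.517) → (103.754,78.054) → (106.367,79.752).

G21
G90
G0 X121.788 Y95.543
M4 S557
G01 X119.520 Y99.471 F1800
G01 X114.984 Y99.471
G01 X112.716 Y95.543
G01 X114.984 Y91.615
G01 X119.520 Y91.615
G01 X121.788 Y95.543
M5
G0 X29.906 Y109.091
M4 S557
G01 X55.816 Y91.735 F1800
G01 X80.242 Y61.082
G01 X103.183 Y17.130
M5
G0 X143.624 Y106.548
M4 S557
G01 X67.863 Y100.587 F1800
M5
G0 X129.222 Y78.544
M4 S557
G01 X115.262 Y75.517 F1800
G01 X103.754 Y78.054
G01 X106.367 Y79.752
M5
G0 X0.000 Y0.000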